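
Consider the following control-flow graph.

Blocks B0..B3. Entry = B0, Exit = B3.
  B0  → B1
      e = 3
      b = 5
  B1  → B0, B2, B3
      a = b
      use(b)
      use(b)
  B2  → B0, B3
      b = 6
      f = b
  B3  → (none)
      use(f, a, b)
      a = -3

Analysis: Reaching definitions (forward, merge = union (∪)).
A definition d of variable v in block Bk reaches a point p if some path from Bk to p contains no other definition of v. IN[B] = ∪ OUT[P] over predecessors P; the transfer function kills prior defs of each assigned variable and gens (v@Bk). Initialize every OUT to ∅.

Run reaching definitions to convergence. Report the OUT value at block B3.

Answer: {a@B3, b@B0, b@B2, e@B0, f@B2}

Working:
Fixpoint table:
  B0:   IN={a@B1, b@B0, b@B2, e@B0, f@B2}   OUT={a@B1, b@B0, e@B0, f@B2}
  B1:   IN={a@B1, b@B0, e@B0, f@B2}   OUT={a@B1, b@B0, e@B0, f@B2}
  B2:   IN={a@B1, b@B0, e@B0, f@B2}   OUT={a@B1, b@B2, e@B0, f@B2}
  B3:   IN={a@B1, b@B0, b@B2, e@B0, f@B2}   OUT={a@B3, b@B0, b@B2, e@B0, f@B2}

Merge at B3: IN[B3] = OUT[B1] ⊔ OUT[B2] = {a@B1, b@B0, b@B2, e@B0, f@B2}
Applying B3's transfer function to that IN value gives OUT[B3] (row B3 above).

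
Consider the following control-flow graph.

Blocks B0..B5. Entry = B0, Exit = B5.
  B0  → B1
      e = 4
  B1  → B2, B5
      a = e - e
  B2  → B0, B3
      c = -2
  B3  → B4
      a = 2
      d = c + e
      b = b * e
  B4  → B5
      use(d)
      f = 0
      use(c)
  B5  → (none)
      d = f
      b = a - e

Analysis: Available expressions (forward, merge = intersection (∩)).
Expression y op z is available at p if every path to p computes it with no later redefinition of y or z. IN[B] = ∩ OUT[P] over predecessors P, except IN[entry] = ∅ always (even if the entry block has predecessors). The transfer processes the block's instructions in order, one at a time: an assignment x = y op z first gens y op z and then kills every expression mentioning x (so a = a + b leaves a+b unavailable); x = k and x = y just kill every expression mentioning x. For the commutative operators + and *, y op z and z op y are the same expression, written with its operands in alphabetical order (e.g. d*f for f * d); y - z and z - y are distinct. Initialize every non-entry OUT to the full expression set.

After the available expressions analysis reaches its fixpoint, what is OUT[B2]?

Answer: {e-e}

Trace:
Converged values:
  B0:   IN={}   OUT={}
  B1:   IN={}   OUT={e-e}
  B2:   IN={e-e}   OUT={e-e}
  B3:   IN={e-e}   OUT={c+e, e-e}
  B4:   IN={c+e, e-e}   OUT={c+e, e-e}
  B5:   IN={e-e}   OUT={a-e, e-e}

Merge at B2: IN[B2] = OUT[B1] = {e-e}
Applying B2's transfer function to that IN value gives OUT[B2] (row B2 above).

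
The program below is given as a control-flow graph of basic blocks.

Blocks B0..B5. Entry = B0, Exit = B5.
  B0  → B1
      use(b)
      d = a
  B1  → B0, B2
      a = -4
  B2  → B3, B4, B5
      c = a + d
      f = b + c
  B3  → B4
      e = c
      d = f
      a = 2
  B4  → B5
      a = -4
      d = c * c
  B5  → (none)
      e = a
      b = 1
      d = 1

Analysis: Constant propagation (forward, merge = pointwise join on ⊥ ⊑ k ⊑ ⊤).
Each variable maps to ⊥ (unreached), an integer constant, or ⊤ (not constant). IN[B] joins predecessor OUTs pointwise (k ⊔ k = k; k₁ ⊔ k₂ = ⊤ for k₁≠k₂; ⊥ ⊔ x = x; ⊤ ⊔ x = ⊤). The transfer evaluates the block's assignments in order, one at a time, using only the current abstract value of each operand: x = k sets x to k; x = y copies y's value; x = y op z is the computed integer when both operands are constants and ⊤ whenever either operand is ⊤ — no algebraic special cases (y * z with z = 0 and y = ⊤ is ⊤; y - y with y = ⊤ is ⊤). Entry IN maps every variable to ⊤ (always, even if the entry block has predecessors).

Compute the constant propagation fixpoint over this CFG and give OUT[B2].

Converged values:
  B0: | IN=(all ⊤) | OUT=(all ⊤)
  B1: | IN=(all ⊤) | OUT={a:-4; rest ⊤}
  B2: | IN={a:-4; rest ⊤} | OUT={a:-4; rest ⊤}
  B3: | IN={a:-4; rest ⊤} | OUT={a:2; rest ⊤}
  B4: | IN=(all ⊤) | OUT={a:-4; rest ⊤}
  B5: | IN={a:-4; rest ⊤} | OUT={a:-4, b:1, d:1, e:-4; rest ⊤}

Merge at B2: IN[B2] = OUT[B1] = {a: -4, b: ⊤, c: ⊤, d: ⊤, e: ⊤, f: ⊤}
Applying B2's transfer function to that IN value gives OUT[B2] (row B2 above).

Answer: {a: -4, b: ⊤, c: ⊤, d: ⊤, e: ⊤, f: ⊤}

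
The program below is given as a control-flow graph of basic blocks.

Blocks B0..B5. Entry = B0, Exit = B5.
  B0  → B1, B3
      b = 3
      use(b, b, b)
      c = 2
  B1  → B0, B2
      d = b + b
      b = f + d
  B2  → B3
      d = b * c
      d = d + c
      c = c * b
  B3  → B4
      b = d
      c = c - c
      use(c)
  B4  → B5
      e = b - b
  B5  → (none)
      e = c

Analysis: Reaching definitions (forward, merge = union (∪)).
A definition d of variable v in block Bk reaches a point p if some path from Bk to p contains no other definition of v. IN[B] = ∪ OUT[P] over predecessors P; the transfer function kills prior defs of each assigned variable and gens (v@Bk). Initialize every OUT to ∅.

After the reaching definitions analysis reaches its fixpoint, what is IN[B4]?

Answer: {b@B3, c@B3, d@B1, d@B2}

Trace:
Converged values:
  B0:  IN={b@B1, c@B0, d@B1}  OUT={b@B0, c@B0, d@B1}
  B1:  IN={b@B0, c@B0, d@B1}  OUT={b@B1, c@B0, d@B1}
  B2:  IN={b@B1, c@B0, d@B1}  OUT={b@B1, c@B2, d@B2}
  B3:  IN={b@B0, b@B1, c@B0, c@B2, d@B1, d@B2}  OUT={b@B3, c@B3, d@B1, d@B2}
  B4:  IN={b@B3, c@B3, d@B1, d@B2}  OUT={b@B3, c@B3, d@B1, d@B2, e@B4}
  B5:  IN={b@B3, c@B3, d@B1, d@B2, e@B4}  OUT={b@B3, c@B3, d@B1, d@B2, e@B5}

Merge at B4: IN[B4] = OUT[B3] = {b@B3, c@B3, d@B1, d@B2}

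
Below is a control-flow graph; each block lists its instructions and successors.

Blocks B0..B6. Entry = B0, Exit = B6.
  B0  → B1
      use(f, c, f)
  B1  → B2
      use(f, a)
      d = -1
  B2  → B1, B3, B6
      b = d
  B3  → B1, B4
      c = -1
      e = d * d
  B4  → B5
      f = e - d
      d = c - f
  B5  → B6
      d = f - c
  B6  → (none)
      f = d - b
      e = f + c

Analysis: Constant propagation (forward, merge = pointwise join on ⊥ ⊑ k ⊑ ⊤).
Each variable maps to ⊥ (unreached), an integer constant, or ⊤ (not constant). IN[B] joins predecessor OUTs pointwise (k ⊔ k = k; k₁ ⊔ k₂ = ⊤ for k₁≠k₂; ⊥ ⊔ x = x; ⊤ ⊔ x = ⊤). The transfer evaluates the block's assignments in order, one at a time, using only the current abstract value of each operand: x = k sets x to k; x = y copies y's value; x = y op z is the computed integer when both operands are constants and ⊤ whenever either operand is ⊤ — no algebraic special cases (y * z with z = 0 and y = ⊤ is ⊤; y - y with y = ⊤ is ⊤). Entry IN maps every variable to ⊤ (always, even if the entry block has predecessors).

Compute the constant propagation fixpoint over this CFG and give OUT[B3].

Answer: {a: ⊤, b: -1, c: -1, d: -1, e: 1, f: ⊤}

Trace:
Fixpoint table:
  B0: | IN=(all ⊤) | OUT=(all ⊤)
  B1: | IN=(all ⊤) | OUT={d:-1; rest ⊤}
  B2: | IN={d:-1; rest ⊤} | OUT={b:-1, d:-1; rest ⊤}
  B3: | IN={b:-1, d:-1; rest ⊤} | OUT={b:-1, c:-1, d:-1, e:1; rest ⊤}
  B4: | IN={b:-1, c:-1, d:-1, e:1; rest ⊤} | OUT={b:-1, c:-1, d:-3, e:1, f:2; rest ⊤}
  B5: | IN={b:-1, c:-1, d:-3, e:1, f:2; rest ⊤} | OUT={b:-1, c:-1, d:3, e:1, f:2; rest ⊤}
  B6: | IN={b:-1; rest ⊤} | OUT={b:-1; rest ⊤}

Merge at B3: IN[B3] = OUT[B2] = {a: ⊤, b: -1, c: ⊤, d: -1, e: ⊤, f: ⊤}
Applying B3's transfer function to that IN value gives OUT[B3] (row B3 above).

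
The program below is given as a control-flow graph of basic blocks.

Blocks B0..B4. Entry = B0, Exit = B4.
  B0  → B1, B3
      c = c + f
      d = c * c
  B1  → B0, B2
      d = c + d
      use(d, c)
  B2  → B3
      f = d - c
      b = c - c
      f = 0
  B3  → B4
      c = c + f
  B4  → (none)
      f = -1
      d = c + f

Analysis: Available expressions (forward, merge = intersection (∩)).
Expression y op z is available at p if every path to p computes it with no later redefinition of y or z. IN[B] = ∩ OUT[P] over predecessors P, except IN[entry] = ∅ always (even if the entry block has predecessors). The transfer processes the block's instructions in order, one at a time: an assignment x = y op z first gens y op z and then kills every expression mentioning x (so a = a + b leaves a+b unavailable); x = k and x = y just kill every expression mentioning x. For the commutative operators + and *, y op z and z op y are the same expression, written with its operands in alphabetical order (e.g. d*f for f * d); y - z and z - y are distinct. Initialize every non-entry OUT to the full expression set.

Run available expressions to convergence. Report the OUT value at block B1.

Converged values:
  B0:  IN={}  OUT={c*c}
  B1:  IN={c*c}  OUT={c*c}
  B2:  IN={c*c}  OUT={c*c, c-c, d-c}
  B3:  IN={c*c}  OUT={}
  B4:  IN={}  OUT={c+f}

Merge at B1: IN[B1] = OUT[B0] = {c*c}
Applying B1's transfer function to that IN value gives OUT[B1] (row B1 above).

Answer: {c*c}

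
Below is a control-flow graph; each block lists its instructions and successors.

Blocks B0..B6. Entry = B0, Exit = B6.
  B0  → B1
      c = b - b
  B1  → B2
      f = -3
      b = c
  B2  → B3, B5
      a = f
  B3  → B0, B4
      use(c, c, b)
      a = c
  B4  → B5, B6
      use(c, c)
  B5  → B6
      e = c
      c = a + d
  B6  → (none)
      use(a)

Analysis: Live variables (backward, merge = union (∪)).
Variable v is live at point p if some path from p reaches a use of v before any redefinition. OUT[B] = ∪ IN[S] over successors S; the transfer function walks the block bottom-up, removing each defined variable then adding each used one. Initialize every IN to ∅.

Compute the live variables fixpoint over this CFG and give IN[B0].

Fixpoint table:
  B0:  IN={b, d}  OUT={c, d}
  B1:  IN={c, d}  OUT={b, c, d, f}
  B2:  IN={b, c, d, f}  OUT={a, b, c, d}
  B3:  IN={b, c, d}  OUT={a, b, c, d}
  B4:  IN={a, c, d}  OUT={a, c, d}
  B5:  IN={a, c, d}  OUT={a}
  B6:  IN={a}  OUT={}

Merge at B0: OUT[B0] = IN[B1] = {c, d}
Applying B0's transfer function to that OUT value gives IN[B0] (row B0 above).

Answer: {b, d}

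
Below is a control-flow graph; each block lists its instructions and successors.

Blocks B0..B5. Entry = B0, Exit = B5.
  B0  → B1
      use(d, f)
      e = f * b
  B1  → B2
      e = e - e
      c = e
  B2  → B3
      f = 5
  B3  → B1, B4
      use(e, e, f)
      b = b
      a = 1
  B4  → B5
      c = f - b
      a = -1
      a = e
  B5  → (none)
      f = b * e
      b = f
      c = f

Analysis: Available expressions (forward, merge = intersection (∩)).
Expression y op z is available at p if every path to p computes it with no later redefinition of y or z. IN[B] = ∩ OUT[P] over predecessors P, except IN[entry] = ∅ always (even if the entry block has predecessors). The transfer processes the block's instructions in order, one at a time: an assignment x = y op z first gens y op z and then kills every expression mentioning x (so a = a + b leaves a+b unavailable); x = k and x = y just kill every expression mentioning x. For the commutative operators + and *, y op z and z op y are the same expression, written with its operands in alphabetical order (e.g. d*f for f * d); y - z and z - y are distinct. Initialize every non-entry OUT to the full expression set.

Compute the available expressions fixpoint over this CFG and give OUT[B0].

Answer: {b*f}

Working:
Converged values:
  B0:  IN={}  OUT={b*f}
  B1:  IN={}  OUT={}
  B2:  IN={}  OUT={}
  B3:  IN={}  OUT={}
  B4:  IN={}  OUT={f-b}
  B5:  IN={f-b}  OUT={}

B0 is the boundary node: IN[B0] = {}
Applying B0's transfer function to that IN value gives OUT[B0] (row B0 above).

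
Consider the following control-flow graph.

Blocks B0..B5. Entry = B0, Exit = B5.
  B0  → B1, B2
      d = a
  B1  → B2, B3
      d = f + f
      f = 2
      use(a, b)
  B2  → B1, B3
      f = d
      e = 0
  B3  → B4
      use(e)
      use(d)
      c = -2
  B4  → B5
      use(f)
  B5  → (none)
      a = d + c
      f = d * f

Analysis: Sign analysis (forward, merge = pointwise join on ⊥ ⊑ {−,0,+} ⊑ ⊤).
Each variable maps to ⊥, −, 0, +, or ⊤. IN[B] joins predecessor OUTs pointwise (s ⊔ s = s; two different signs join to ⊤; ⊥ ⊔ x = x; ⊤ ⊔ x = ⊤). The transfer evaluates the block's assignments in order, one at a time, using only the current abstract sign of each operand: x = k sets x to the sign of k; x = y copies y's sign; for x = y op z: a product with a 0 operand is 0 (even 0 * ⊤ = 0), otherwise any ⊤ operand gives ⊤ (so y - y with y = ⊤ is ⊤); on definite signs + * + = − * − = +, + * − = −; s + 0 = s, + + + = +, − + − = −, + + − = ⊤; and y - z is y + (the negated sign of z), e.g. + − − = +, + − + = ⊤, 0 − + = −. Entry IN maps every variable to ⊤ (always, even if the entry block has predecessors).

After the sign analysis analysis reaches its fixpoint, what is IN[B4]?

Converged values:
  B0: | IN=(all ⊤) | OUT=(all ⊤)
  B1: | IN=(all ⊤) | OUT={f:+; rest ⊤}
  B2: | IN=(all ⊤) | OUT={e:0; rest ⊤}
  B3: | IN=(all ⊤) | OUT={c:-; rest ⊤}
  B4: | IN={c:-; rest ⊤} | OUT={c:-; rest ⊤}
  B5: | IN={c:-; rest ⊤} | OUT={c:-; rest ⊤}

Merge at B4: IN[B4] = OUT[B3] = {a: ⊤, b: ⊤, c: -, d: ⊤, e: ⊤, f: ⊤}

Answer: {a: ⊤, b: ⊤, c: -, d: ⊤, e: ⊤, f: ⊤}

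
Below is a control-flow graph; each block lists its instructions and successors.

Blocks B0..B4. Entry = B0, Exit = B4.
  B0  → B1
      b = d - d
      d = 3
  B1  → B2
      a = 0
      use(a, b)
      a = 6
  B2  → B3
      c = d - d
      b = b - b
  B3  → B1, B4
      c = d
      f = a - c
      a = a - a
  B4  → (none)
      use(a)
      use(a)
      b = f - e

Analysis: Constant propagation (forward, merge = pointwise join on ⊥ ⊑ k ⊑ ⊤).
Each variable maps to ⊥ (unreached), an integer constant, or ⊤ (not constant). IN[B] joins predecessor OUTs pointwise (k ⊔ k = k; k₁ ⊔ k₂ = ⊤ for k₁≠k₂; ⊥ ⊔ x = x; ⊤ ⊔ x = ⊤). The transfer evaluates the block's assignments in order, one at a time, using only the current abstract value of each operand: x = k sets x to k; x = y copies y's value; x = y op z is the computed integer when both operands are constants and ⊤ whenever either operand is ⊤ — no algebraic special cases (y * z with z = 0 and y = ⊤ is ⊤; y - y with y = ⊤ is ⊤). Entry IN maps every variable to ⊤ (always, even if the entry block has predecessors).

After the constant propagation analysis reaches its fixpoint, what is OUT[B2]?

Per-block solution:
  B0:  IN=(all ⊤)  OUT={d:3; rest ⊤}
  B1:  IN={d:3; rest ⊤}  OUT={a:6, d:3; rest ⊤}
  B2:  IN={a:6, d:3; rest ⊤}  OUT={a:6, c:0, d:3; rest ⊤}
  B3:  IN={a:6, c:0, d:3; rest ⊤}  OUT={a:0, c:3, d:3, f:3; rest ⊤}
  B4:  IN={a:0, c:3, d:3, f:3; rest ⊤}  OUT={a:0, c:3, d:3, f:3; rest ⊤}

Merge at B2: IN[B2] = OUT[B1] = {a: 6, b: ⊤, c: ⊤, d: 3, e: ⊤, f: ⊤}
Applying B2's transfer function to that IN value gives OUT[B2] (row B2 above).

Answer: {a: 6, b: ⊤, c: 0, d: 3, e: ⊤, f: ⊤}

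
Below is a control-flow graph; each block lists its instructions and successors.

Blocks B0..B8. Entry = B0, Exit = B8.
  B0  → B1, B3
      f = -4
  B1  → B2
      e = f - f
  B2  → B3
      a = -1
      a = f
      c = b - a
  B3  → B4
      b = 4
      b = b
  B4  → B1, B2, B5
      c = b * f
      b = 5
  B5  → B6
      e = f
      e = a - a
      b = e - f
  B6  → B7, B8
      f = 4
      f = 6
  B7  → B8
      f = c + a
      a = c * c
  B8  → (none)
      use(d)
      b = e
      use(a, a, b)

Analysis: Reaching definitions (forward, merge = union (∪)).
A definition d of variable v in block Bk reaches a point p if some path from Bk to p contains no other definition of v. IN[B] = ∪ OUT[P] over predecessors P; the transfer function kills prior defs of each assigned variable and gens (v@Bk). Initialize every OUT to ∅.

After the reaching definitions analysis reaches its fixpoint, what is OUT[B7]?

Converged values:
  B0: | IN={} | OUT={f@B0}
  B1: | IN={a@B2, b@B4, c@B4, e@B1, f@B0} | OUT={a@B2, b@B4, c@B4, e@B1, f@B0}
  B2: | IN={a@B2, b@B4, c@B4, e@B1, f@B0} | OUT={a@B2, b@B4, c@B2, e@B1, f@B0}
  B3: | IN={a@B2, b@B4, c@B2, e@B1, f@B0} | OUT={a@B2, b@B3, c@B2, e@B1, f@B0}
  B4: | IN={a@B2, b@B3, c@B2, e@B1, f@B0} | OUT={a@B2, b@B4, c@B4, e@B1, f@B0}
  B5: | IN={a@B2, b@B4, c@B4, e@B1, f@B0} | OUT={a@B2, b@B5, c@B4, e@B5, f@B0}
  B6: | IN={a@B2, b@B5, c@B4, e@B5, f@B0} | OUT={a@B2, b@B5, c@B4, e@B5, f@B6}
  B7: | IN={a@B2, b@B5, c@B4, e@B5, f@B6} | OUT={a@B7, b@B5, c@B4, e@B5, f@B7}
  B8: | IN={a@B2, a@B7, b@B5, c@B4, e@B5, f@B6, f@B7} | OUT={a@B2, a@B7, b@B8, c@B4, e@B5, f@B6, f@B7}

Merge at B7: IN[B7] = OUT[B6] = {a@B2, b@B5, c@B4, e@B5, f@B6}
Applying B7's transfer function to that IN value gives OUT[B7] (row B7 above).

Answer: {a@B7, b@B5, c@B4, e@B5, f@B7}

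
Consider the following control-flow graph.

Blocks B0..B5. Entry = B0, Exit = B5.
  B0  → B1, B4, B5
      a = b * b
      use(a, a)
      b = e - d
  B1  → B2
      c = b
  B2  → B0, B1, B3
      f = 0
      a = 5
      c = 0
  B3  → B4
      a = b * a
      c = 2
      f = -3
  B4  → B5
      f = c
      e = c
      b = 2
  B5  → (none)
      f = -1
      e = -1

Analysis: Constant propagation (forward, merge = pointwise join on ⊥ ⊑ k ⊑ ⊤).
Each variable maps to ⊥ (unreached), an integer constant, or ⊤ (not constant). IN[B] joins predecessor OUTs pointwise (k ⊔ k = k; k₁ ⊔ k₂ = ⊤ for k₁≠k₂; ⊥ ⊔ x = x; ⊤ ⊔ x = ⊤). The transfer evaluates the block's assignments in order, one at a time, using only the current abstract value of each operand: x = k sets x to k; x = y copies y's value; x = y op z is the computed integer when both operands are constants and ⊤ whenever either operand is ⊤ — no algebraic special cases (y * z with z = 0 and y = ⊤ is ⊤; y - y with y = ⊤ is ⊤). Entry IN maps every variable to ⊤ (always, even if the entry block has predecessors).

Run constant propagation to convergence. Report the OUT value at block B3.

Answer: {a: ⊤, b: ⊤, c: 2, d: ⊤, e: ⊤, f: -3}

Working:
Fixpoint table:
  B0: | IN=(all ⊤) | OUT=(all ⊤)
  B1: | IN=(all ⊤) | OUT=(all ⊤)
  B2: | IN=(all ⊤) | OUT={a:5, c:0, f:0; rest ⊤}
  B3: | IN={a:5, c:0, f:0; rest ⊤} | OUT={c:2, f:-3; rest ⊤}
  B4: | IN=(all ⊤) | OUT={b:2; rest ⊤}
  B5: | IN=(all ⊤) | OUT={e:-1, f:-1; rest ⊤}

Merge at B3: IN[B3] = OUT[B2] = {a: 5, b: ⊤, c: 0, d: ⊤, e: ⊤, f: 0}
Applying B3's transfer function to that IN value gives OUT[B3] (row B3 above).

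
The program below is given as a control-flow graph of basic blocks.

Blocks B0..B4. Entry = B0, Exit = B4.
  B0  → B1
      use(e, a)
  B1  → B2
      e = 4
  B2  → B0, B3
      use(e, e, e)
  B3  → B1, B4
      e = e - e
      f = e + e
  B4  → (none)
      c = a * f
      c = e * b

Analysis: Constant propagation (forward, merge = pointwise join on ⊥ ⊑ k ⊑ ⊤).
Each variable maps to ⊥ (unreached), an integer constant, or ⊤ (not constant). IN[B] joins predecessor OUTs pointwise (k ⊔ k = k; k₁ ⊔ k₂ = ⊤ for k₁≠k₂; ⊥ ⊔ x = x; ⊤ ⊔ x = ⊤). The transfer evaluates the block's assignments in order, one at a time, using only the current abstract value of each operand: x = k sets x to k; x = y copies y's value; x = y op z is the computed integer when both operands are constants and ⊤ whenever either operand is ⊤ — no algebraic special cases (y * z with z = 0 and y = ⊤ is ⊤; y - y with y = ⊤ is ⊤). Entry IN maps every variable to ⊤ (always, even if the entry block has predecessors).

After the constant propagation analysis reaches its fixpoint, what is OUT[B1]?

Per-block solution:
  B0: | IN=(all ⊤) | OUT=(all ⊤)
  B1: | IN=(all ⊤) | OUT={e:4; rest ⊤}
  B2: | IN={e:4; rest ⊤} | OUT={e:4; rest ⊤}
  B3: | IN={e:4; rest ⊤} | OUT={e:0, f:0; rest ⊤}
  B4: | IN={e:0, f:0; rest ⊤} | OUT={e:0, f:0; rest ⊤}

Merge at B1: IN[B1] = OUT[B0] ⊔ OUT[B3] = {a: ⊤, b: ⊤, c: ⊤, d: ⊤, e: ⊤, f: ⊤}
Applying B1's transfer function to that IN value gives OUT[B1] (row B1 above).

Answer: {a: ⊤, b: ⊤, c: ⊤, d: ⊤, e: 4, f: ⊤}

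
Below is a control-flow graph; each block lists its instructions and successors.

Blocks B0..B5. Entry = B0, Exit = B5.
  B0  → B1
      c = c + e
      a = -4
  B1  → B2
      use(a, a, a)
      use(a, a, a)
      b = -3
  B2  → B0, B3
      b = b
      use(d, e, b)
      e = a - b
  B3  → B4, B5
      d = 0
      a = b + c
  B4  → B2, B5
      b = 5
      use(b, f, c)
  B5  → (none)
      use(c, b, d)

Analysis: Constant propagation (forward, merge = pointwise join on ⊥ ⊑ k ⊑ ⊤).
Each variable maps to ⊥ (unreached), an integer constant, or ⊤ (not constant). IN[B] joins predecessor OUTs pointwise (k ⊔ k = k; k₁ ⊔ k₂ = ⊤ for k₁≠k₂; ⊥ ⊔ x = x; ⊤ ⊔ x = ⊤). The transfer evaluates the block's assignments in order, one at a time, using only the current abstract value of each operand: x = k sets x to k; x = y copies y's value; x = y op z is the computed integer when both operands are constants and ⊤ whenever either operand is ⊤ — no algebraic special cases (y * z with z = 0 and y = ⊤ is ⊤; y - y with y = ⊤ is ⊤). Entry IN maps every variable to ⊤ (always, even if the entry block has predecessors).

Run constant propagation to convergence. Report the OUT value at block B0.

Fixpoint table:
  B0: | IN=(all ⊤) | OUT={a:-4; rest ⊤}
  B1: | IN={a:-4; rest ⊤} | OUT={a:-4, b:-3; rest ⊤}
  B2: | IN=(all ⊤) | OUT=(all ⊤)
  B3: | IN=(all ⊤) | OUT={d:0; rest ⊤}
  B4: | IN={d:0; rest ⊤} | OUT={b:5, d:0; rest ⊤}
  B5: | IN={d:0; rest ⊤} | OUT={d:0; rest ⊤}

Merge at B0 (entry node, so the boundary value (all ⊤) is joined with the incoming edge(s)): IN[B0] = (all ⊤) ⊔ OUT[B2] = {a: ⊤, b: ⊤, c: ⊤, d: ⊤, e: ⊤, f: ⊤}
Applying B0's transfer function to that IN value gives OUT[B0] (row B0 above).

Answer: {a: -4, b: ⊤, c: ⊤, d: ⊤, e: ⊤, f: ⊤}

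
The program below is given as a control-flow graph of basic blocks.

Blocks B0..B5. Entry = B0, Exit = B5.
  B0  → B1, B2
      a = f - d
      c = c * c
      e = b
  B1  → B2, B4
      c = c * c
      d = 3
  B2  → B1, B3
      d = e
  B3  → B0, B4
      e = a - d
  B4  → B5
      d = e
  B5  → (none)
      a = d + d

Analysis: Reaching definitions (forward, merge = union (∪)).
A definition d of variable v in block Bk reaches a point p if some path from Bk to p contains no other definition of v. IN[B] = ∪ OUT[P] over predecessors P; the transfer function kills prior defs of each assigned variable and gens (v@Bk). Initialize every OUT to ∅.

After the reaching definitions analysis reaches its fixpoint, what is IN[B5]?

Answer: {a@B0, c@B0, c@B1, d@B4, e@B0, e@B3}

Trace:
Per-block solution:
  B0:   IN={a@B0, c@B0, c@B1, d@B2, e@B3}   OUT={a@B0, c@B0, d@B2, e@B0}
  B1:   IN={a@B0, c@B0, c@B1, d@B2, e@B0}   OUT={a@B0, c@B1, d@B1, e@B0}
  B2:   IN={a@B0, c@B0, c@B1, d@B1, d@B2, e@B0}   OUT={a@B0, c@B0, c@B1, d@B2, e@B0}
  B3:   IN={a@B0, c@B0, c@B1, d@B2, e@B0}   OUT={a@B0, c@B0, c@B1, d@B2, e@B3}
  B4:   IN={a@B0, c@B0, c@B1, d@B1, d@B2, e@B0, e@B3}   OUT={a@B0, c@B0, c@B1, d@B4, e@B0, e@B3}
  B5:   IN={a@B0, c@B0, c@B1, d@B4, e@B0, e@B3}   OUT={a@B5, c@B0, c@B1, d@B4, e@B0, e@B3}

Merge at B5: IN[B5] = OUT[B4] = {a@B0, c@B0, c@B1, d@B4, e@B0, e@B3}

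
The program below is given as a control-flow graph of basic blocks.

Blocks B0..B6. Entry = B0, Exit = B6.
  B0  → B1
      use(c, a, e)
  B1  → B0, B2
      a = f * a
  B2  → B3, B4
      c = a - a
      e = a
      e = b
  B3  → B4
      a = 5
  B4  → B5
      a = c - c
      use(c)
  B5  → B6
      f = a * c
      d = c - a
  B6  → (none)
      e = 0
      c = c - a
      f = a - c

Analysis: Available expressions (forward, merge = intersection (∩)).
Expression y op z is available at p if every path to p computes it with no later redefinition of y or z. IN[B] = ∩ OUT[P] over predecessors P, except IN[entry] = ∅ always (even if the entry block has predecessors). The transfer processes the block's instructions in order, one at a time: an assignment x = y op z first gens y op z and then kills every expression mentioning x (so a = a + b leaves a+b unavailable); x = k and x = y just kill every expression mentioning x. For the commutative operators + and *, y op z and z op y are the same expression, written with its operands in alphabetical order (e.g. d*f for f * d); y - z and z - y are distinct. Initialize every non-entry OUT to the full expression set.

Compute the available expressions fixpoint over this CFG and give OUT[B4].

Per-block solution:
  B0:   IN={}   OUT={}
  B1:   IN={}   OUT={}
  B2:   IN={}   OUT={a-a}
  B3:   IN={a-a}   OUT={}
  B4:   IN={}   OUT={c-c}
  B5:   IN={c-c}   OUT={a*c, c-a, c-c}
  B6:   IN={a*c, c-a, c-c}   OUT={a-c}

Merge at B4: IN[B4] = OUT[B2] ∩ OUT[B3] = {}
Applying B4's transfer function to that IN value gives OUT[B4] (row B4 above).

Answer: {c-c}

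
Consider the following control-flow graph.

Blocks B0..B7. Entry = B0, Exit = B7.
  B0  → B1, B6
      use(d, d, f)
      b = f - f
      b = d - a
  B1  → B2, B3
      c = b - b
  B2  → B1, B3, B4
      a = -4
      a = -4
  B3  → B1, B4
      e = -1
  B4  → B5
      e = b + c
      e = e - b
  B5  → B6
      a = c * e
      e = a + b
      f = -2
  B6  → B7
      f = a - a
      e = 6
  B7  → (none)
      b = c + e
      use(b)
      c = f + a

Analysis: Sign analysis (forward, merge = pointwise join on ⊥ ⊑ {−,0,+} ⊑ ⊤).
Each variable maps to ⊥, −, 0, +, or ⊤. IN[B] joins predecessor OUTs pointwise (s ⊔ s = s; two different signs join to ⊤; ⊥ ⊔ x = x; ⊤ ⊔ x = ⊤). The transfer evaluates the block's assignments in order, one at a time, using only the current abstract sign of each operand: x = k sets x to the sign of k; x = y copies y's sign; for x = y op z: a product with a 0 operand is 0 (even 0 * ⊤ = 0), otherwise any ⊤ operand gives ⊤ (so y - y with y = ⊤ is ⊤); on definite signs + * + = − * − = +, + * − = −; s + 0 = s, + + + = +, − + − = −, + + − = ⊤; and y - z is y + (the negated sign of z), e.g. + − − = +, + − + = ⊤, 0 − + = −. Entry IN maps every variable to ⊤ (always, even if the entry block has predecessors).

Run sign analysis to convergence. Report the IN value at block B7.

Fixpoint table:
  B0:  IN=(all ⊤)  OUT=(all ⊤)
  B1:  IN=(all ⊤)  OUT=(all ⊤)
  B2:  IN=(all ⊤)  OUT={a:-; rest ⊤}
  B3:  IN=(all ⊤)  OUT={e:-; rest ⊤}
  B4:  IN=(all ⊤)  OUT=(all ⊤)
  B5:  IN=(all ⊤)  OUT={f:-; rest ⊤}
  B6:  IN=(all ⊤)  OUT={e:+; rest ⊤}
  B7:  IN={e:+; rest ⊤}  OUT={e:+; rest ⊤}

Merge at B7: IN[B7] = OUT[B6] = {a: ⊤, b: ⊤, c: ⊤, d: ⊤, e: +, f: ⊤}

Answer: {a: ⊤, b: ⊤, c: ⊤, d: ⊤, e: +, f: ⊤}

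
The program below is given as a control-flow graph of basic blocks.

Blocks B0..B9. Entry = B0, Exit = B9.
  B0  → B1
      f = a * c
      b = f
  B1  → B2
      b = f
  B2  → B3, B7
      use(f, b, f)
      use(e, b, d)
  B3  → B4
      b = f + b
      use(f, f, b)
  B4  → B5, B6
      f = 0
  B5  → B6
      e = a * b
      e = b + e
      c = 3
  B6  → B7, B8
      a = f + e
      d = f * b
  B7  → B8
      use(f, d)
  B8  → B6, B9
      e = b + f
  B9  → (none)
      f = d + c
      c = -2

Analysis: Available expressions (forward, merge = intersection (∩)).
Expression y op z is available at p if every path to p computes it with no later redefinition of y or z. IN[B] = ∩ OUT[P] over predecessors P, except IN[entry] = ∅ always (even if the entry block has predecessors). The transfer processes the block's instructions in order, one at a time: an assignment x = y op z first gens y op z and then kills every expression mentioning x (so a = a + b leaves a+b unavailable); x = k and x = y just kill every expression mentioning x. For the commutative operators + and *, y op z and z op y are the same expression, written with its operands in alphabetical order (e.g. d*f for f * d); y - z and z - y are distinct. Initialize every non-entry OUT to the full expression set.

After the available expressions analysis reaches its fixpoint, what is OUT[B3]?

Per-block solution:
  B0: | IN={} | OUT={a*c}
  B1: | IN={a*c} | OUT={a*c}
  B2: | IN={a*c} | OUT={a*c}
  B3: | IN={a*c} | OUT={a*c}
  B4: | IN={a*c} | OUT={a*c}
  B5: | IN={a*c} | OUT={a*b}
  B6: | IN={} | OUT={b*f, e+f}
  B7: | IN={} | OUT={}
  B8: | IN={} | OUT={b+f}
  B9: | IN={b+f} | OUT={}

Merge at B3: IN[B3] = OUT[B2] = {a*c}
Applying B3's transfer function to that IN value gives OUT[B3] (row B3 above).

Answer: {a*c}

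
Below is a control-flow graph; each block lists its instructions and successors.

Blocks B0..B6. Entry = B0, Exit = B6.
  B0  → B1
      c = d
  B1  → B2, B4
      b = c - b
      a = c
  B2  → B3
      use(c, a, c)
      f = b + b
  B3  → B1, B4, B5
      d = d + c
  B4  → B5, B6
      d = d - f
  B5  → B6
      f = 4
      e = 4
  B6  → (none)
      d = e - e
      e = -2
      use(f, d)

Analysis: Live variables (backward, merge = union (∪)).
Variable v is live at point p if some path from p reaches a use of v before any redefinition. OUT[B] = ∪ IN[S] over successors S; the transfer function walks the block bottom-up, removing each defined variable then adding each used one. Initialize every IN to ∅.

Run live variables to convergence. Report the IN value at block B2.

Answer: {a, b, c, d, e}

Derivation:
Per-block solution:
  B0:   IN={b, d, e, f}   OUT={b, c, d, e, f}
  B1:   IN={b, c, d, e, f}   OUT={a, b, c, d, e, f}
  B2:   IN={a, b, c, d, e}   OUT={b, c, d, e, f}
  B3:   IN={b, c, d, e, f}   OUT={b, c, d, e, f}
  B4:   IN={d, e, f}   OUT={e, f}
  B5:   IN={}   OUT={e, f}
  B6:   IN={e, f}   OUT={}

Merge at B2: OUT[B2] = IN[B3] = {b, c, d, e, f}
Applying B2's transfer function to that OUT value gives IN[B2] (row B2 above).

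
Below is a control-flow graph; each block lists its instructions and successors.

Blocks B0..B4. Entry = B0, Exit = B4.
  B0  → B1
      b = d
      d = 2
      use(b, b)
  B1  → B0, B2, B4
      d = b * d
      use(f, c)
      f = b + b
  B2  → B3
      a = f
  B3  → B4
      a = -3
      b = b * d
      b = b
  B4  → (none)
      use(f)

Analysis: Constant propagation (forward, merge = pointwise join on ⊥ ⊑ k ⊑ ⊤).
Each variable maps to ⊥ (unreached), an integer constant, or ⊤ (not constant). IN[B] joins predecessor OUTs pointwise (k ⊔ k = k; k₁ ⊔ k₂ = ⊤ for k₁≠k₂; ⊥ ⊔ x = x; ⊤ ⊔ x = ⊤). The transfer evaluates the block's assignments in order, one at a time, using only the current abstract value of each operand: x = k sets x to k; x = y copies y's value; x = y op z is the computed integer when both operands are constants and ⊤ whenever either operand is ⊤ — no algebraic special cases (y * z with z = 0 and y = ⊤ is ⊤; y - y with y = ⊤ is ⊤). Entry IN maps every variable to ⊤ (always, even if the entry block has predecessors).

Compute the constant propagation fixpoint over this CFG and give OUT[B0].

Answer: {a: ⊤, b: ⊤, c: ⊤, d: 2, e: ⊤, f: ⊤}

Working:
Per-block solution:
  B0:   IN=(all ⊤)   OUT={d:2; rest ⊤}
  B1:   IN={d:2; rest ⊤}   OUT=(all ⊤)
  B2:   IN=(all ⊤)   OUT=(all ⊤)
  B3:   IN=(all ⊤)   OUT={a:-3; rest ⊤}
  B4:   IN=(all ⊤)   OUT=(all ⊤)

Merge at B0 (entry node, so the boundary value (all ⊤) is joined with the incoming edge(s)): IN[B0] = (all ⊤) ⊔ OUT[B1] = {a: ⊤, b: ⊤, c: ⊤, d: ⊤, e: ⊤, f: ⊤}
Applying B0's transfer function to that IN value gives OUT[B0] (row B0 above).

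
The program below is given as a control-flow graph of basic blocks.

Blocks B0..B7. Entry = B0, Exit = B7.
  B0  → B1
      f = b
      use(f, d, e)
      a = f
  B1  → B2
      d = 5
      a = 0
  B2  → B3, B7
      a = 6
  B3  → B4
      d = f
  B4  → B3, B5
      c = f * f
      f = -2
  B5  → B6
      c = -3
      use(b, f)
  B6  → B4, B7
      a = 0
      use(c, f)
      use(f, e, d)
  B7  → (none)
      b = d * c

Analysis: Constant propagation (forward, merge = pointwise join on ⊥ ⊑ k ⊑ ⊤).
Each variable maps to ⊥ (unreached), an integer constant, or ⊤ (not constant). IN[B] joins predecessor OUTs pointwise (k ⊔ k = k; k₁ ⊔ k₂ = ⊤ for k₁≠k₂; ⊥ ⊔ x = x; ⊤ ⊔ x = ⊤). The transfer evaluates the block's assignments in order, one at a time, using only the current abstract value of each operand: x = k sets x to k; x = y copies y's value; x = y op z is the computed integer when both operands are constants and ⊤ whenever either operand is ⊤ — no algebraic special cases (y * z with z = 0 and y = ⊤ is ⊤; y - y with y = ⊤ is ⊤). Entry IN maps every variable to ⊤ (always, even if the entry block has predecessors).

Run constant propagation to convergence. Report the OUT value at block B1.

Answer: {a: 0, b: ⊤, c: ⊤, d: 5, e: ⊤, f: ⊤}

Working:
Fixpoint table:
  B0:   IN=(all ⊤)   OUT=(all ⊤)
  B1:   IN=(all ⊤)   OUT={a:0, d:5; rest ⊤}
  B2:   IN={a:0, d:5; rest ⊤}   OUT={a:6, d:5; rest ⊤}
  B3:   IN=(all ⊤)   OUT=(all ⊤)
  B4:   IN=(all ⊤)   OUT={f:-2; rest ⊤}
  B5:   IN={f:-2; rest ⊤}   OUT={c:-3, f:-2; rest ⊤}
  B6:   IN={c:-3, f:-2; rest ⊤}   OUT={a:0, c:-3, f:-2; rest ⊤}
  B7:   IN=(all ⊤)   OUT=(all ⊤)

Merge at B1: IN[B1] = OUT[B0] = {a: ⊤, b: ⊤, c: ⊤, d: ⊤, e: ⊤, f: ⊤}
Applying B1's transfer function to that IN value gives OUT[B1] (row B1 above).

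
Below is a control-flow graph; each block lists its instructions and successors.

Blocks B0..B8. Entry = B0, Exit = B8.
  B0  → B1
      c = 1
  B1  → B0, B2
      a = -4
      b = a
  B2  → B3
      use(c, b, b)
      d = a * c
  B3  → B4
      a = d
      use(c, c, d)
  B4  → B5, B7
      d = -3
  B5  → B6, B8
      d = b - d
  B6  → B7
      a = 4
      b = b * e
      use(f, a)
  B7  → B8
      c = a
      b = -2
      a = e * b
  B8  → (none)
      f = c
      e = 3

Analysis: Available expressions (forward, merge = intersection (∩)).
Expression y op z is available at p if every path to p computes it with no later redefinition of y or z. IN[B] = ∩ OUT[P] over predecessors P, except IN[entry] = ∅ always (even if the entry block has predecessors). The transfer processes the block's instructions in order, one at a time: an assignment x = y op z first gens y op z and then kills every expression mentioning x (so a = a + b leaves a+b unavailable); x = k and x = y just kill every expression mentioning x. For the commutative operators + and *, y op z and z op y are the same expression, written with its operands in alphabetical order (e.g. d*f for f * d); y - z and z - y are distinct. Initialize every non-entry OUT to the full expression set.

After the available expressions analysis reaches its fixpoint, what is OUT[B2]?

Fixpoint table:
  B0:  IN={}  OUT={}
  B1:  IN={}  OUT={}
  B2:  IN={}  OUT={a*c}
  B3:  IN={a*c}  OUT={}
  B4:  IN={}  OUT={}
  B5:  IN={}  OUT={}
  B6:  IN={}  OUT={}
  B7:  IN={}  OUT={b*e}
  B8:  IN={}  OUT={}

Merge at B2: IN[B2] = OUT[B1] = {}
Applying B2's transfer function to that IN value gives OUT[B2] (row B2 above).

Answer: {a*c}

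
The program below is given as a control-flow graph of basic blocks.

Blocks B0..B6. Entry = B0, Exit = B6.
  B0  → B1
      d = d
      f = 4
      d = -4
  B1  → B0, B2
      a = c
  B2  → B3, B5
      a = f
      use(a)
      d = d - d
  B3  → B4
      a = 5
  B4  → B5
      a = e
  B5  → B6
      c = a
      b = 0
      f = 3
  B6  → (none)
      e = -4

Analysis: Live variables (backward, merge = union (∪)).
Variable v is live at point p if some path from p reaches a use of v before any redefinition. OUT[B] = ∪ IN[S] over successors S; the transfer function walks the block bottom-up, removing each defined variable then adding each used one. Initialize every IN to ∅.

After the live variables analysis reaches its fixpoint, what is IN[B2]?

Fixpoint table:
  B0:   IN={c, d, e}   OUT={c, d, e, f}
  B1:   IN={c, d, e, f}   OUT={c, d, e, f}
  B2:   IN={d, e, f}   OUT={a, e}
  B3:   IN={e}   OUT={e}
  B4:   IN={e}   OUT={a}
  B5:   IN={a}   OUT={}
  B6:   IN={}   OUT={}

Merge at B2: OUT[B2] = IN[B3] ⊔ IN[B5] = {a, e}
Applying B2's transfer function to that OUT value gives IN[B2] (row B2 above).

Answer: {d, e, f}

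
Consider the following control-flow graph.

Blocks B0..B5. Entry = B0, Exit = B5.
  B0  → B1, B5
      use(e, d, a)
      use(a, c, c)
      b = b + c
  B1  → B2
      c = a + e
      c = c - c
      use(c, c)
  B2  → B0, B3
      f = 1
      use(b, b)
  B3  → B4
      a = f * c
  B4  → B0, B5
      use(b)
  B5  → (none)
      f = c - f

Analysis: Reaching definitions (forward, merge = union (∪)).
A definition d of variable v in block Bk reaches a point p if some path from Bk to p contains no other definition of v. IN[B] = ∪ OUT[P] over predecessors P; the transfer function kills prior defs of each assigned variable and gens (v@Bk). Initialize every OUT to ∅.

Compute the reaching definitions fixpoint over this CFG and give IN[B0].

Answer: {a@B3, b@B0, c@B1, f@B2}

Derivation:
Fixpoint table:
  B0:  IN={a@B3, b@B0, c@B1, f@B2}  OUT={a@B3, b@B0, c@B1, f@B2}
  B1:  IN={a@B3, b@B0, c@B1, f@B2}  OUT={a@B3, b@B0, c@B1, f@B2}
  B2:  IN={a@B3, b@B0, c@B1, f@B2}  OUT={a@B3, b@B0, c@B1, f@B2}
  B3:  IN={a@B3, b@B0, c@B1, f@B2}  OUT={a@B3, b@B0, c@B1, f@B2}
  B4:  IN={a@B3, b@B0, c@B1, f@B2}  OUT={a@B3, b@B0, c@B1, f@B2}
  B5:  IN={a@B3, b@B0, c@B1, f@B2}  OUT={a@B3, b@B0, c@B1, f@B5}

Merge at B0 (entry node, so the boundary value {} is joined with the incoming edge(s)): IN[B0] = {} ⊔ OUT[B2] ⊔ OUT[B4] = {a@B3, b@B0, c@B1, f@B2}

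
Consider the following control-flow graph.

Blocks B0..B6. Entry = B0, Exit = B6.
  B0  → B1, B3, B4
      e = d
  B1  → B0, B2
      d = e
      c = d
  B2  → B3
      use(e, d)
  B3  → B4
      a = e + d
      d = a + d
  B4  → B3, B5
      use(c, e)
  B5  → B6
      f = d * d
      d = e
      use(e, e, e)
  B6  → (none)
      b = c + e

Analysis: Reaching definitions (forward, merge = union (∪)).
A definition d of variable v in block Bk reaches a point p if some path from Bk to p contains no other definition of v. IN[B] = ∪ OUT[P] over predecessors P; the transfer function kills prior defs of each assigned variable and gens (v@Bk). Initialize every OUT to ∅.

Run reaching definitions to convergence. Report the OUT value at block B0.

Answer: {c@B1, d@B1, e@B0}

Trace:
Per-block solution:
  B0:  IN={c@B1, d@B1, e@B0}  OUT={c@B1, d@B1, e@B0}
  B1:  IN={c@B1, d@B1, e@B0}  OUT={c@B1, d@B1, e@B0}
  B2:  IN={c@B1, d@B1, e@B0}  OUT={c@B1, d@B1, e@B0}
  B3:  IN={a@B3, c@B1, d@B1, d@B3, e@B0}  OUT={a@B3, c@B1, d@B3, e@B0}
  B4:  IN={a@B3, c@B1, d@B1, d@B3, e@B0}  OUT={a@B3, c@B1, d@B1, d@B3, e@B0}
  B5:  IN={a@B3, c@B1, d@B1, d@B3, e@B0}  OUT={a@B3, c@B1, d@B5, e@B0, f@B5}
  B6:  IN={a@B3, c@B1, d@B5, e@B0, f@B5}  OUT={a@B3, b@B6, c@B1, d@B5, e@B0, f@B5}

Merge at B0 (entry node, so the boundary value {} is joined with the incoming edge(s)): IN[B0] = {} ⊔ OUT[B1] = {c@B1, d@B1, e@B0}
Applying B0's transfer function to that IN value gives OUT[B0] (row B0 above).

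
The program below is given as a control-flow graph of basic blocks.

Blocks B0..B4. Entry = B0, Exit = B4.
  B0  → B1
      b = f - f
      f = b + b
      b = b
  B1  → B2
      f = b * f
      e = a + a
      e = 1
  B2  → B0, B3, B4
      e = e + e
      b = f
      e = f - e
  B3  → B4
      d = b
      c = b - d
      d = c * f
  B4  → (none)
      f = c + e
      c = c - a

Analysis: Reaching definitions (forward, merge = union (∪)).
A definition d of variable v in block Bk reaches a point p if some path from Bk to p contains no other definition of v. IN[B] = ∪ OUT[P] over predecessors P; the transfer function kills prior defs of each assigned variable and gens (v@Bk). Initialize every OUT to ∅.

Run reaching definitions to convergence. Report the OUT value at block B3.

Per-block solution:
  B0: | IN={b@B2, e@B2, f@B1} | OUT={b@B0, e@B2, f@B0}
  B1: | IN={b@B0, e@B2, f@B0} | OUT={b@B0, e@B1, f@B1}
  B2: | IN={b@B0, e@B1, f@B1} | OUT={b@B2, e@B2, f@B1}
  B3: | IN={b@B2, e@B2, f@B1} | OUT={b@B2, c@B3, d@B3, e@B2, f@B1}
  B4: | IN={b@B2, c@B3, d@B3, e@B2, f@B1} | OUT={b@B2, c@B4, d@B3, e@B2, f@B4}

Merge at B3: IN[B3] = OUT[B2] = {b@B2, e@B2, f@B1}
Applying B3's transfer function to that IN value gives OUT[B3] (row B3 above).

Answer: {b@B2, c@B3, d@B3, e@B2, f@B1}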